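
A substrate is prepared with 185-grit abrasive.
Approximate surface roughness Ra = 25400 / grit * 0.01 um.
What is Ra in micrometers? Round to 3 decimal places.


Ra = 25400 / 185 * 0.01 = 1.373 um

1.373


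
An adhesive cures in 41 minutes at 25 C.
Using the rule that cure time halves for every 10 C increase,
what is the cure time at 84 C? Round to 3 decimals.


Factor = 2^((84 - 25) / 10) = 59.7141
Cure time = 41 / 59.7141
= 0.687 minutes

0.687


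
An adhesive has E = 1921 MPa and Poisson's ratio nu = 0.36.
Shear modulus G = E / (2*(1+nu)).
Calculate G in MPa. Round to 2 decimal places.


G = 1921 / (2*(1+0.36))
= 1921 / 2.72
= 706.25 MPa

706.25


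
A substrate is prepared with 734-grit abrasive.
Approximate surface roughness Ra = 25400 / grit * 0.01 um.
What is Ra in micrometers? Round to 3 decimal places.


Ra = 25400 / 734 * 0.01 = 0.346 um

0.346


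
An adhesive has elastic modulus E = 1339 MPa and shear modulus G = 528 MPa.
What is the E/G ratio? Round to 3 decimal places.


E/G = 1339 / 528 = 2.536

2.536


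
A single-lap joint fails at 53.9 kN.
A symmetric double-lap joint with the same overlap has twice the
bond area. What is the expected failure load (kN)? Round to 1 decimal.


Double-lap load = 2 * 53.9 = 107.8 kN

107.8


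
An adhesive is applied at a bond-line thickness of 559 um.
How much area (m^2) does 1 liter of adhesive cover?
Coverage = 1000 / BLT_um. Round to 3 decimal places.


Coverage = 1000 / 559 = 1.789 m^2

1.789


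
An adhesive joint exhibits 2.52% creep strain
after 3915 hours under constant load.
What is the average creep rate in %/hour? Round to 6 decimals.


Creep rate = strain / time
= 2.52 / 3915
= 0.000644 %/h

0.000644


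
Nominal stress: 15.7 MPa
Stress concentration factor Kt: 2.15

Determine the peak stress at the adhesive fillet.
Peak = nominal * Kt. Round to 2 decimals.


Peak stress = 15.7 * 2.15
= 33.76 MPa

33.76


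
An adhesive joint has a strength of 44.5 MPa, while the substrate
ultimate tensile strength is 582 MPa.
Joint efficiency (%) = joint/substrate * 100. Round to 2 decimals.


Efficiency = 44.5 / 582 * 100
= 7.65%

7.65


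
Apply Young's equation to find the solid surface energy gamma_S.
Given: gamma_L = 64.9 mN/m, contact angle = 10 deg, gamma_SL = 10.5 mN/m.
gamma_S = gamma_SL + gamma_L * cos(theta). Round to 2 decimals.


theta_rad = 10 * pi/180 = 0.174533
gamma_S = 10.5 + 64.9 * cos(0.174533)
= 74.41 mN/m

74.41


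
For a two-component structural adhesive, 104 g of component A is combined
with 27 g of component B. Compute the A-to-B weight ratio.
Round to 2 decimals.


Weight ratio A:B = 104 / 27
= 3.85

3.85


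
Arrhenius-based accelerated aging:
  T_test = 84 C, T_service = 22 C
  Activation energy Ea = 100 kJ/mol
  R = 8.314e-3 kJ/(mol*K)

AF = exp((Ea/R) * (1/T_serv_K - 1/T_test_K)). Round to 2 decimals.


T_test_K = 357.15, T_serv_K = 295.15
AF = exp((100/8.314e-3) * (1/295.15 - 1/357.15))
= 1181.31

1181.31


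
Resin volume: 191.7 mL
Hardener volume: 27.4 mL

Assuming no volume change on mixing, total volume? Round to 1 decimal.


V_total = 191.7 + 27.4 = 219.1 mL

219.1


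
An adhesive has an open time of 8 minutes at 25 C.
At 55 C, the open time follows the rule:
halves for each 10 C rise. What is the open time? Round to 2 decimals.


Factor = 2^((55-25)/10) = 8.0000
Open time = 8 / 8.0000 = 1.00 min

1.00


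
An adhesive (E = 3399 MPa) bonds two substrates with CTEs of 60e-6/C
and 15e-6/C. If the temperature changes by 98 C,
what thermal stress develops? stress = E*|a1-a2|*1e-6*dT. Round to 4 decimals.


Stress = 3399 * |60 - 15| * 1e-6 * 98
= 14.9896 MPa

14.9896


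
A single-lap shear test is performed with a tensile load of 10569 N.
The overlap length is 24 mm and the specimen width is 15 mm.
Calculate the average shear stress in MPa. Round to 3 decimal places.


Shear stress = F / (overlap * width)
= 10569 / (24 * 15)
= 10569 / 360
= 29.358 MPa

29.358


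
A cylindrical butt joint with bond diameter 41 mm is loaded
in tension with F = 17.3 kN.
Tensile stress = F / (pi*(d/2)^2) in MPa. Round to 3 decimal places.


Area = pi * (41/2)^2 = 1320.2543 mm^2
Stress = 17.3*1000 / 1320.2543
= 13.104 MPa

13.104


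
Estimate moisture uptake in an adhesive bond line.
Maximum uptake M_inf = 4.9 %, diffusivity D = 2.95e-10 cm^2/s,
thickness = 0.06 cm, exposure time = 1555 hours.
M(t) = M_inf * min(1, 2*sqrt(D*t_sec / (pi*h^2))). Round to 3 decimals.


Convert time: 1555 h = 5598000 s
ratio = min(1, 2*sqrt(2.95e-10*5598000/(pi*0.06^2)))
= 0.764243
M(t) = 4.9 * 0.764243 = 3.745%

3.745


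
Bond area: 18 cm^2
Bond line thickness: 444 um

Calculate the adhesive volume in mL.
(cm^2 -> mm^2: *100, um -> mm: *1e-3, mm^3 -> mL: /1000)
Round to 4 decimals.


V = 18*100 * 444*1e-3 / 1000
= 0.7992 mL

0.7992


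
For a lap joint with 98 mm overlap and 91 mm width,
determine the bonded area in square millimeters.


Area = 98 * 91 = 8918 mm^2

8918


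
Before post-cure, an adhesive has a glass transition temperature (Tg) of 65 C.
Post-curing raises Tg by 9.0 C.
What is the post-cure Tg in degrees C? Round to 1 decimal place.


Tg_post = Tg_base + delta_Tg
= 65 + 9.0
= 74.0 C

74.0


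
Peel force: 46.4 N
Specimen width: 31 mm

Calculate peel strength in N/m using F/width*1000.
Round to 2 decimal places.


Peel strength = 46.4 / 31 * 1000 = 1496.77 N/m

1496.77


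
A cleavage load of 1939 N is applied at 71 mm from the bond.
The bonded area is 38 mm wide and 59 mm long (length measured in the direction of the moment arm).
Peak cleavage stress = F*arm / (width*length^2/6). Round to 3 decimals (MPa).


Moment = 1939 * 71 = 137669 N*mm
Section modulus = 38 * 3481 / 6 = 132278 / 6 mm^3
Stress = 137669 / (132278 / 6) = 826014 / 132278
= 6.245 MPa

6.245


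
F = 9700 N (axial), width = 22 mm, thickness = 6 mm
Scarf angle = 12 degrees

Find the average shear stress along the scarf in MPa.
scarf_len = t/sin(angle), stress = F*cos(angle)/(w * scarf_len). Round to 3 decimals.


scarf_len = 6/sin(12 deg) = 28.8584
cos(12 deg) = 0.978148
stress = 9700*0.978148/(22*28.8584) = 14.944 MPa

14.944


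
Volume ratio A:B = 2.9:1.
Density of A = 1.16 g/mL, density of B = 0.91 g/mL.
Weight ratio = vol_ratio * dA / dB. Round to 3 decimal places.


Wt ratio = 2.9 * 1.16 / 0.91
= 3.697

3.697


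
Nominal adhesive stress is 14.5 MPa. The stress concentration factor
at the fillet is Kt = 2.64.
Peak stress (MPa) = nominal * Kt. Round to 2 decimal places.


Peak = 14.5 * 2.64 = 38.28 MPa

38.28


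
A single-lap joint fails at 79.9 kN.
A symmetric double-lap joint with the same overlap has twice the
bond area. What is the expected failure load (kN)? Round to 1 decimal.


Double-lap load = 2 * 79.9 = 159.8 kN

159.8


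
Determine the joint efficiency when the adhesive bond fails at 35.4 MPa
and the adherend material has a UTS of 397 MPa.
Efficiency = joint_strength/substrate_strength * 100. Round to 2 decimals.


Joint efficiency = 35.4 / 397 * 100
= 8.92%

8.92


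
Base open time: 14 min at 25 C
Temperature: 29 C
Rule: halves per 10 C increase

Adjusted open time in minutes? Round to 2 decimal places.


Acceleration = 2^((29-25)/10) = 1.3195
Open time = 14 / 1.3195 = 10.61 min

10.61


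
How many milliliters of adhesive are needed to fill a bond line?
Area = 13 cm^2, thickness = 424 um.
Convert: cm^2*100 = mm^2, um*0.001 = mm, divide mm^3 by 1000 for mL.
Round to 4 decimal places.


= (13 * 100) * (424 * 0.001) / 1000
= 0.5512 mL

0.5512


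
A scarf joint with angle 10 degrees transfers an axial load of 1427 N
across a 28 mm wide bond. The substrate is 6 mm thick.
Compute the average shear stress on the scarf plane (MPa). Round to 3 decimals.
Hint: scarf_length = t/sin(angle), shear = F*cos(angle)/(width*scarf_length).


scarf_length = 6 / sin(10 deg) = 34.5526 mm
cos(10 deg) = 0.984808
shear stress = 1427 * 0.984808 / (28 * 34.5526)
= 1.453 MPa

1.453


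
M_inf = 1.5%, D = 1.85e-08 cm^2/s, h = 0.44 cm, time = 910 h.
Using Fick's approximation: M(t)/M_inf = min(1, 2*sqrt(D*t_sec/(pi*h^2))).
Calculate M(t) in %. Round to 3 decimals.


t = 3276000 s
ratio = min(1, 2*sqrt(1.85e-08*3276000/(pi*0.1936)))
= 0.631335
M(t) = 1.5 * 0.631335 = 0.947%

0.947


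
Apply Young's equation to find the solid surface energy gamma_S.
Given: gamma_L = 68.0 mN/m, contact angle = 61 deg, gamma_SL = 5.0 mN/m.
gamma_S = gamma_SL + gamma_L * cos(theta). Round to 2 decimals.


theta_rad = 61 * pi/180 = 1.064651
gamma_S = 5.0 + 68.0 * cos(1.064651)
= 37.97 mN/m

37.97


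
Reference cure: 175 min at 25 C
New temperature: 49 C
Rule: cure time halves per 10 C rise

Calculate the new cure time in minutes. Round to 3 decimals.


factor = 2^((49-25)/10) = 5.2780
t_new = 175 / 5.2780 = 33.156 min

33.156


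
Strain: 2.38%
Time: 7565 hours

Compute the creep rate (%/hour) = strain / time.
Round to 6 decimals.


Creep rate = 2.38 / 7565
= 0.000315 %/h

0.000315


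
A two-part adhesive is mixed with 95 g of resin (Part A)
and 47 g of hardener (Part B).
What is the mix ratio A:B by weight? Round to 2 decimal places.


Mix ratio = mass_A / mass_B
= 95 / 47
= 2.02

2.02


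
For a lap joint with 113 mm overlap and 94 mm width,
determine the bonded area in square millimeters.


Area = 113 * 94 = 10622 mm^2

10622


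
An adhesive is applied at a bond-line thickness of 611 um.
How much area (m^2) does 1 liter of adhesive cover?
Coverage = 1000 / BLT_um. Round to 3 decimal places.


Coverage = 1000 / 611 = 1.637 m^2

1.637


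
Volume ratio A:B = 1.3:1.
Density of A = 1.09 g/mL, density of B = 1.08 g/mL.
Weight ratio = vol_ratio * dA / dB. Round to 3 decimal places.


Wt ratio = 1.3 * 1.09 / 1.08
= 1.312

1.312


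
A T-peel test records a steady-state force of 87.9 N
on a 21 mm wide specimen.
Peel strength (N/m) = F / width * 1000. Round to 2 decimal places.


Peel strength = 87.9 / 21 * 1000
= 4185.71 N/m

4185.71


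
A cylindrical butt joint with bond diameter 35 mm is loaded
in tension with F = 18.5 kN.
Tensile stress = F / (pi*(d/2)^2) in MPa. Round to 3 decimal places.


Area = pi * (35/2)^2 = 962.1128 mm^2
Stress = 18.5*1000 / 962.1128
= 19.229 MPa

19.229


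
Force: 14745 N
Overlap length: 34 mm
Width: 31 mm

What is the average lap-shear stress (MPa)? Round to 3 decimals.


Average shear stress = F / (overlap * width)
= 14745 / (34 * 31)
= 13.990 MPa

13.990


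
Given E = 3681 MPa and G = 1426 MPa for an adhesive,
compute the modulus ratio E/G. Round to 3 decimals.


E/G ratio = 3681 / 1426 = 2.581

2.581


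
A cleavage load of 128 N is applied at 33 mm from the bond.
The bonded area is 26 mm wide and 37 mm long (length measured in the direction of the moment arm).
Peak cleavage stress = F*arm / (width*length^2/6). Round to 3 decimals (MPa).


Moment = 128 * 33 = 4224 N*mm
Section modulus = 26 * 1369 / 6 = 35594 / 6 mm^3
Stress = 4224 / (35594 / 6) = 25344 / 35594
= 0.712 MPa

0.712


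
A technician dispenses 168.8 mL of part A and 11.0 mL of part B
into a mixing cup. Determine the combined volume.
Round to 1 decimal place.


Combined volume = 168.8 + 11.0
= 179.8 mL

179.8


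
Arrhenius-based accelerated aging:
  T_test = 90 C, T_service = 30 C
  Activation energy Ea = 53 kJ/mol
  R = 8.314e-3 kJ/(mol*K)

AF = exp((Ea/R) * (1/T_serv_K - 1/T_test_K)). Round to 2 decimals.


T_test_K = 363.15, T_serv_K = 303.15
AF = exp((53/8.314e-3) * (1/303.15 - 1/363.15))
= 32.28

32.28


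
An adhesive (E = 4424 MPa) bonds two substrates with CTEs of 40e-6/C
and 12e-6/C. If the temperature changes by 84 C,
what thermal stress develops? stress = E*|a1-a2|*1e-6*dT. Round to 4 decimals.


Stress = 4424 * |40 - 12| * 1e-6 * 84
= 10.4052 MPa

10.4052


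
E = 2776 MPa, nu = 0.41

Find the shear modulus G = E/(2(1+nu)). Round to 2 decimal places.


G = 2776 / (2 * 1.41)
= 984.40 MPa

984.40


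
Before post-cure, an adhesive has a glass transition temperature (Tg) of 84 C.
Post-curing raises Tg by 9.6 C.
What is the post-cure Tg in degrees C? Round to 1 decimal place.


Tg_post = Tg_base + delta_Tg
= 84 + 9.6
= 93.6 C

93.6


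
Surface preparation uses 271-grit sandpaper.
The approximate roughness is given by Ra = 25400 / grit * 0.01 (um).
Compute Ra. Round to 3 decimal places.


Ra = 25400 / 271 * 0.01
= 254 / 271
= 0.937 um

0.937


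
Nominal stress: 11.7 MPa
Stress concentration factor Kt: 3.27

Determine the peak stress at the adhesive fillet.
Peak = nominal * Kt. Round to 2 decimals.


Peak stress = 11.7 * 3.27
= 38.26 MPa

38.26


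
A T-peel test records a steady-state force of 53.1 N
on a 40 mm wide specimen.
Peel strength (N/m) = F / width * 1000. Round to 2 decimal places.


Peel strength = 53.1 / 40 * 1000
= 1327.50 N/m

1327.50


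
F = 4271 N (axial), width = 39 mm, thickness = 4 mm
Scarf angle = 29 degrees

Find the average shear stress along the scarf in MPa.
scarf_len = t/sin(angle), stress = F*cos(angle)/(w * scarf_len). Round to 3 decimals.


scarf_len = 4/sin(29 deg) = 8.2507
cos(29 deg) = 0.874620
stress = 4271*0.874620/(39*8.2507) = 11.609 MPa

11.609


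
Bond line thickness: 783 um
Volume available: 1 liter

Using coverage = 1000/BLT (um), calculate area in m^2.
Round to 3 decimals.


1 L = 1e6 mm^3, thickness = 783 um = 0.783 mm
Area = 1e6 / 0.783 mm^2 = (1e6 / 0.783) / 1e6 m^2 = 1000 / 783 m^2
= 1.277 m^2

1.277


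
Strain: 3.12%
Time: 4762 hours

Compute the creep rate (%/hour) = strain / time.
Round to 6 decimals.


Creep rate = 3.12 / 4762
= 0.000655 %/h

0.000655


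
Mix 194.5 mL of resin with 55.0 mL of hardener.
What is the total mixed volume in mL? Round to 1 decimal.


Total = 194.5 + 55.0 = 249.5 mL

249.5


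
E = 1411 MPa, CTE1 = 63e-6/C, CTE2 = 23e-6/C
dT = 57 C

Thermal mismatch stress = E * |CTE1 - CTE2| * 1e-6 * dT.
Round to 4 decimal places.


= 1411 * 40e-6 * 57
= 3.2171 MPa

3.2171


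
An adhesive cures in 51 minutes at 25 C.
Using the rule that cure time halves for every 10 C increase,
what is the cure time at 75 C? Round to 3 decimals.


Factor = 2^((75 - 25) / 10) = 32.0000
Cure time = 51 / 32.0000
= 1.594 minutes

1.594


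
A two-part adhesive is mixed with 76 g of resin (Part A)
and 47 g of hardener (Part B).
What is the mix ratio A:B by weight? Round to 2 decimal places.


Mix ratio = mass_A / mass_B
= 76 / 47
= 1.62

1.62


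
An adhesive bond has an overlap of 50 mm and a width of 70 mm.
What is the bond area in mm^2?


Bond area = overlap * width
= 50 * 70
= 3500 mm^2

3500


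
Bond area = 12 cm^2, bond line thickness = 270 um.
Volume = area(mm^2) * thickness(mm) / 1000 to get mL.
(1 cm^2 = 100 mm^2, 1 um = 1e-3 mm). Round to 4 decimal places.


area_mm2 = 12 * 100 = 1200
blt_mm = 270 * 1e-3 = 0.27
vol_mm3 = 1200 * 0.27 = 324.0
vol_mL = 324.0 / 1000 = 0.3240 mL

0.3240


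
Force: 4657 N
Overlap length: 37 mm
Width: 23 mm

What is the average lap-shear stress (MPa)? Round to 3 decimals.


Average shear stress = F / (overlap * width)
= 4657 / (37 * 23)
= 5.472 MPa

5.472


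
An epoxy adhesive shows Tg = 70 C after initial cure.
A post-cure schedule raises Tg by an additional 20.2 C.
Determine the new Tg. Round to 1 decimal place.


New Tg = 70 + 20.2
= 90.2 C

90.2


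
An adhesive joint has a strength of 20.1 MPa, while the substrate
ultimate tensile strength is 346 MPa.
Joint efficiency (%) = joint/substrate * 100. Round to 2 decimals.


Efficiency = 20.1 / 346 * 100
= 5.81%

5.81


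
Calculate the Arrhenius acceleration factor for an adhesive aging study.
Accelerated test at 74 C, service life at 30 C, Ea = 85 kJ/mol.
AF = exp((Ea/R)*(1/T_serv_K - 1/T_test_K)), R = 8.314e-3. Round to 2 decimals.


T_test = 347.15 K, T_serv = 303.15 K
Ea/R = 85 / 0.008314 = 10223.72
AF = exp(10223.72 * (1/303.15 - 1/347.15))
= 71.85

71.85


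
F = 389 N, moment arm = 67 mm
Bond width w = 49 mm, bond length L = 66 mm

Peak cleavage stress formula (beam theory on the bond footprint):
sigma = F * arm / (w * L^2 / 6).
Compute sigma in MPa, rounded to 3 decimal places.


sigma = (389 * 67) / (49 * 4356 / 6)
= 26063 * 6 / 213444
= 156378 / 213444
= 0.733 MPa

0.733


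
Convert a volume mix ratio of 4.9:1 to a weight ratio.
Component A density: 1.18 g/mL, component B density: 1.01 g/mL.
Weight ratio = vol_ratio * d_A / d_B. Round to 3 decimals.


= 4.9 * 1.18 / 1.01 = 5.725

5.725


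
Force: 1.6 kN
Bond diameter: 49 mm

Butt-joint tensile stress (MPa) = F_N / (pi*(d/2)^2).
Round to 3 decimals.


F_N = 1.6 * 1000 = 1600.0 N
A = pi*(24.5)^2 = 1885.7410 mm^2
stress = 1600.0 / 1885.7410 = 0.848 MPa

0.848


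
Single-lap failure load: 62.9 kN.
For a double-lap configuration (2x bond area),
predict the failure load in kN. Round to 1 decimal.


Failure load = 62.9 * 2 = 125.8 kN

125.8


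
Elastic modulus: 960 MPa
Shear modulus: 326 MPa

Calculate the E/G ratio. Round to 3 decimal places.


E / G = 960 / 326 = 2.945

2.945


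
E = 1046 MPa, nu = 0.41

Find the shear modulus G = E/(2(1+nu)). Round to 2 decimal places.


G = 1046 / (2 * 1.41)
= 370.92 MPa

370.92


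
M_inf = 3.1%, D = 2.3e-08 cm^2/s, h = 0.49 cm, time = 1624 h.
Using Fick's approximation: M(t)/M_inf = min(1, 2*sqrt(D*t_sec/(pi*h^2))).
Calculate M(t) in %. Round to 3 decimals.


t = 5846400 s
ratio = min(1, 2*sqrt(2.3e-08*5846400/(pi*0.2401)))
= 0.844437
M(t) = 3.1 * 0.844437 = 2.618%

2.618


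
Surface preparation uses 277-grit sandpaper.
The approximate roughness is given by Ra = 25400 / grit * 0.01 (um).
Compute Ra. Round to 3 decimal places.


Ra = 25400 / 277 * 0.01
= 254 / 277
= 0.917 um

0.917


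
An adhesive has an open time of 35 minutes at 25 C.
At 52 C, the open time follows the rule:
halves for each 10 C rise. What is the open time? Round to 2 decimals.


Factor = 2^((52-25)/10) = 6.4980
Open time = 35 / 6.4980 = 5.39 min

5.39


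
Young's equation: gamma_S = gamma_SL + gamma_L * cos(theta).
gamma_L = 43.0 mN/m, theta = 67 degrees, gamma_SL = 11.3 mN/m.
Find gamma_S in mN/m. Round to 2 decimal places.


cos(67 deg) = 0.390731
gamma_S = 11.3 + 43.0 * 0.390731
= 28.10 mN/m

28.10


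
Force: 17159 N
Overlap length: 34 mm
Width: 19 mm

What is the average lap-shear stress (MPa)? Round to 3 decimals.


Average shear stress = F / (overlap * width)
= 17159 / (34 * 19)
= 26.562 MPa

26.562


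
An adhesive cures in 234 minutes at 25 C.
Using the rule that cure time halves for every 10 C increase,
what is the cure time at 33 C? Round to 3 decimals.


Factor = 2^((33 - 25) / 10) = 1.7411
Cure time = 234 / 1.7411
= 134.398 minutes

134.398


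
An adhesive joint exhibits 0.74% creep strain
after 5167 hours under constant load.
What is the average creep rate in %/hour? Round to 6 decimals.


Creep rate = strain / time
= 0.74 / 5167
= 0.000143 %/h

0.000143


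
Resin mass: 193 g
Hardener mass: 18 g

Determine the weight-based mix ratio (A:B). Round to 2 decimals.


Ratio = 193 / 18 = 10.72

10.72


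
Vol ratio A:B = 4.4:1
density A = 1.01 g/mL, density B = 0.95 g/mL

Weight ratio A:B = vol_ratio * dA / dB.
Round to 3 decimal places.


Weight ratio = 4.4 * 1.01 / 0.95
= 4.678

4.678


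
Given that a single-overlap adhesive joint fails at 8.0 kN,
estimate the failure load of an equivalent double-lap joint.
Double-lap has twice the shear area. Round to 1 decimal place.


Double-lap factor = 2
Expected load = 8.0 * 2 = 16.0 kN

16.0


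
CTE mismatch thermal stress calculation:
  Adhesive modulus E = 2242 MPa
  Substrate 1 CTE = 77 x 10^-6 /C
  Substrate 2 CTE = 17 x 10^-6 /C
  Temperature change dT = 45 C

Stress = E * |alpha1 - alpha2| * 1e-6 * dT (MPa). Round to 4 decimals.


delta_alpha = |77 - 17| = 60 x 10^-6/C
Stress = 2242 * 60e-6 * 45
= 6.0534 MPa

6.0534


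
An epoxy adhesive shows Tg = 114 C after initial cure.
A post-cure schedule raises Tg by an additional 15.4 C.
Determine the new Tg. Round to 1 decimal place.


New Tg = 114 + 15.4
= 129.4 C

129.4


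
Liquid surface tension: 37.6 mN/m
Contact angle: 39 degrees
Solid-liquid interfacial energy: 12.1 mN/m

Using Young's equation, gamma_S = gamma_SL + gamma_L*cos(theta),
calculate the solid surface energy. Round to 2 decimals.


gamma_S = 12.1 + 37.6 * cos(39)
= 41.32 mN/m

41.32


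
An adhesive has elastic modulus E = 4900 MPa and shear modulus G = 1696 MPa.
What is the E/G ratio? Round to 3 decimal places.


E/G = 4900 / 1696 = 2.889

2.889


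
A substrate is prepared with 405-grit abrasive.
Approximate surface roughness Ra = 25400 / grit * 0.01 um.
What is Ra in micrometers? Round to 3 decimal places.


Ra = 25400 / 405 * 0.01 = 0.627 um

0.627


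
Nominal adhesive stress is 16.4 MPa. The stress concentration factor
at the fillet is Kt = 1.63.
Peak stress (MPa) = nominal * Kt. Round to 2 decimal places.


Peak = 16.4 * 1.63 = 26.73 MPa

26.73


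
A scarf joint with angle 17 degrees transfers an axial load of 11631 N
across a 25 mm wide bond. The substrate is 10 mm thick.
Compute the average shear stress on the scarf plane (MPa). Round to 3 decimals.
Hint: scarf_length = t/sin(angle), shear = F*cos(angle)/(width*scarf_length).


scarf_length = 10 / sin(17 deg) = 34.2030 mm
cos(17 deg) = 0.956305
shear stress = 11631 * 0.956305 / (25 * 34.2030)
= 13.008 MPa

13.008


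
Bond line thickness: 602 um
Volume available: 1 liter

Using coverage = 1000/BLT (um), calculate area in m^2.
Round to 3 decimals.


1 L = 1e6 mm^3, thickness = 602 um = 0.602 mm
Area = 1e6 / 0.602 mm^2 = (1e6 / 0.602) / 1e6 m^2 = 1000 / 602 m^2
= 1.661 m^2

1.661


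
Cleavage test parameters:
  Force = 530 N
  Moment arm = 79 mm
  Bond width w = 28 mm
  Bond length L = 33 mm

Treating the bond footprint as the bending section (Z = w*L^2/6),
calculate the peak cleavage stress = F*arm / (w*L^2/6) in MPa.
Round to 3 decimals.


M = 530 * 79 = 41870 N*mm
Z = 28 * 33^2 / 6 = 30492 / 6 mm^3
sigma = M / Z = 6 * 41870 / 30492 = 251220 / 30492
= 8.239 MPa

8.239


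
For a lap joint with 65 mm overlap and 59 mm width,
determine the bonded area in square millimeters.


Area = 65 * 59 = 3835 mm^2

3835


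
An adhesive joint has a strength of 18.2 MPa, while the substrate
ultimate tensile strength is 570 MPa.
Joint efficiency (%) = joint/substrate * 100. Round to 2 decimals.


Efficiency = 18.2 / 570 * 100
= 3.19%

3.19


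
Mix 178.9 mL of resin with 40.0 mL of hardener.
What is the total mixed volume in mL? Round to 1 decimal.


Total = 178.9 + 40.0 = 218.9 mL

218.9


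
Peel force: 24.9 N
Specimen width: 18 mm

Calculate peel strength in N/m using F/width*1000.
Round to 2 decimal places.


Peel strength = 24.9 / 18 * 1000 = 1383.33 N/m

1383.33


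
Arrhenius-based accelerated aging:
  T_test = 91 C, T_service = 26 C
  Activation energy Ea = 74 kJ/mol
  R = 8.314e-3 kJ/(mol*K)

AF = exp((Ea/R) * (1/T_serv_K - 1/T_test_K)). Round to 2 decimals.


T_test_K = 364.15, T_serv_K = 299.15
AF = exp((74/8.314e-3) * (1/299.15 - 1/364.15))
= 202.53

202.53


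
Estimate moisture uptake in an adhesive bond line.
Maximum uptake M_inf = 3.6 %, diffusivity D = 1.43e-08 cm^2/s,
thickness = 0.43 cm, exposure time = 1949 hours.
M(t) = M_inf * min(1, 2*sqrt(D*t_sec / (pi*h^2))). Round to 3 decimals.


Convert time: 1949 h = 7016400 s
ratio = min(1, 2*sqrt(1.43e-08*7016400/(pi*0.43^2)))
= 0.831212
M(t) = 3.6 * 0.831212 = 2.992%

2.992


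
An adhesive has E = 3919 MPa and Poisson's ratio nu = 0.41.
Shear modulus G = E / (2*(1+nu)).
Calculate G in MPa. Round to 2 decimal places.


G = 3919 / (2*(1+0.41))
= 3919 / 2.82
= 1389.72 MPa

1389.72


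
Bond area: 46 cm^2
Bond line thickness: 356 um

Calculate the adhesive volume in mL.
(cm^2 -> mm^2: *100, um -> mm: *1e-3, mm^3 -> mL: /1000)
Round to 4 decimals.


V = 46*100 * 356*1e-3 / 1000
= 1.6376 mL

1.6376


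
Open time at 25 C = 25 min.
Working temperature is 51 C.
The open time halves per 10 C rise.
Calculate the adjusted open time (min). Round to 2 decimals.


factor = 2^((51 - 25) / 10) = 6.0629
ot = 25 / 6.0629 = 4.12 min

4.12


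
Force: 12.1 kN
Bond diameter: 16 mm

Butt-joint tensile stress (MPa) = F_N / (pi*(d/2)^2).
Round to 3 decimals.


F_N = 12.1 * 1000 = 12100.0 N
A = pi*(8.0)^2 = 201.0619 mm^2
stress = 12100.0 / 201.0619 = 60.180 MPa

60.180


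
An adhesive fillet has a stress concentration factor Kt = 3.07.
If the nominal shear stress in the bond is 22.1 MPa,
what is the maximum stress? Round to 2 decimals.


Max stress = 22.1 * 3.07 = 67.85 MPa

67.85


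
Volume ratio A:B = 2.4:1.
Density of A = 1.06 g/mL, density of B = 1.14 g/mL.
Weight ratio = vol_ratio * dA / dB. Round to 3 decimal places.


Wt ratio = 2.4 * 1.06 / 1.14
= 2.232

2.232


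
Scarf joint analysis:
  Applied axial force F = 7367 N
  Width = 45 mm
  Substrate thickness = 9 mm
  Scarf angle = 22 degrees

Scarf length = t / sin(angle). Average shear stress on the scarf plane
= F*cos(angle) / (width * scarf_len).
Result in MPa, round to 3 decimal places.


Scarf length = 9 / sin(22 deg) = 24.0252 mm
cos(22 deg) = 0.927184
Shear = 7367 * 0.927184 / (45 * 24.0252)
= 6.318 MPa

6.318


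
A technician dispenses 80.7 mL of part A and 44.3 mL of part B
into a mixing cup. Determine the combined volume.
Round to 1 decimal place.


Combined volume = 80.7 + 44.3
= 125.0 mL

125.0


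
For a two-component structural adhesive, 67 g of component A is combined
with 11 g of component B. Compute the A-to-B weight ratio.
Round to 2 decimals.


Weight ratio A:B = 67 / 11
= 6.09

6.09


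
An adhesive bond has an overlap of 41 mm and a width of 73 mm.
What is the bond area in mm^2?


Bond area = overlap * width
= 41 * 73
= 2993 mm^2

2993


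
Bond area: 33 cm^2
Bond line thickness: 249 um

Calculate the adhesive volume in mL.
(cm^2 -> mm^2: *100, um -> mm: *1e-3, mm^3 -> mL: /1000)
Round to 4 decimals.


V = 33*100 * 249*1e-3 / 1000
= 0.8217 mL

0.8217


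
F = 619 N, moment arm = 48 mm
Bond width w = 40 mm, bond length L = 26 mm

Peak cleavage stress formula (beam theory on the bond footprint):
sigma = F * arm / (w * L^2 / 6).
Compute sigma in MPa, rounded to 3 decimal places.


sigma = (619 * 48) / (40 * 676 / 6)
= 29712 * 6 / 27040
= 178272 / 27040
= 6.593 MPa

6.593


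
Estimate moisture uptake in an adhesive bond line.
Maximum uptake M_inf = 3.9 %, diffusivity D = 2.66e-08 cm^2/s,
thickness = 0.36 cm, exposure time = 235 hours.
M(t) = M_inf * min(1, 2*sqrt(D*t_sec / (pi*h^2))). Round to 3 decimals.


Convert time: 235 h = 846000 s
ratio = min(1, 2*sqrt(2.66e-08*846000/(pi*0.36^2)))
= 0.470196
M(t) = 3.9 * 0.470196 = 1.834%

1.834


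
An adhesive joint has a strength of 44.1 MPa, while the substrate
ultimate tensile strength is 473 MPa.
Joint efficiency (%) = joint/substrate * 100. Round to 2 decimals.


Efficiency = 44.1 / 473 * 100
= 9.32%

9.32


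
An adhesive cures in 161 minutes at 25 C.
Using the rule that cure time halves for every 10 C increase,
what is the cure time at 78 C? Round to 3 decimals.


Factor = 2^((78 - 25) / 10) = 39.3966
Cure time = 161 / 39.3966
= 4.087 minutes

4.087


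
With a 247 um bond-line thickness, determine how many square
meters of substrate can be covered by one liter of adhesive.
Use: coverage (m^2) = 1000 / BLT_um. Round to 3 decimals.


Coverage = 1000 / 247 = 4.049 m^2

4.049


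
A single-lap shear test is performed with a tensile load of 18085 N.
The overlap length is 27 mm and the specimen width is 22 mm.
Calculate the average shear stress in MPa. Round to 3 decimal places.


Shear stress = F / (overlap * width)
= 18085 / (27 * 22)
= 18085 / 594
= 30.446 MPa

30.446


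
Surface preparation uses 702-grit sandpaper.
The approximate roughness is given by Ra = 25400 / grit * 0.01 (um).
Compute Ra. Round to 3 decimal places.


Ra = 25400 / 702 * 0.01
= 254 / 702
= 0.362 um

0.362


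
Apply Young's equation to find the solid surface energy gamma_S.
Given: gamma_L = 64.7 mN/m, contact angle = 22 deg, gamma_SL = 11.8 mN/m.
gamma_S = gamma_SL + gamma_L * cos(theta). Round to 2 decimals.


theta_rad = 22 * pi/180 = 0.383972
gamma_S = 11.8 + 64.7 * cos(0.383972)
= 71.79 mN/m

71.79


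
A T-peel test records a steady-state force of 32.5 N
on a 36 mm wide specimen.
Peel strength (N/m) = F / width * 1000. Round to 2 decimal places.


Peel strength = 32.5 / 36 * 1000
= 902.78 N/m

902.78


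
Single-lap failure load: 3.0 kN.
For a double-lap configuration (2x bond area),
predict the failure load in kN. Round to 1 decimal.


Failure load = 3.0 * 2 = 6.0 kN

6.0


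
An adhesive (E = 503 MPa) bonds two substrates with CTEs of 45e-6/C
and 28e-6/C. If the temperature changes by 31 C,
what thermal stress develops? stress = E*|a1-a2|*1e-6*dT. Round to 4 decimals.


Stress = 503 * |45 - 28| * 1e-6 * 31
= 0.2651 MPa

0.2651


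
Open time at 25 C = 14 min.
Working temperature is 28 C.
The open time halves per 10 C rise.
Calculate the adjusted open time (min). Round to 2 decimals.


factor = 2^((28 - 25) / 10) = 1.2311
ot = 14 / 1.2311 = 11.37 min

11.37


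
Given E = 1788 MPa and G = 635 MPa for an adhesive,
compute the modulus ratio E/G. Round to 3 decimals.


E/G ratio = 1788 / 635 = 2.816

2.816


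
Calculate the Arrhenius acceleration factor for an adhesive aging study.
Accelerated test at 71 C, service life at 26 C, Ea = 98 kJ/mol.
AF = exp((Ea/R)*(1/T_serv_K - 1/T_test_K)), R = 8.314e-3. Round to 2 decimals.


T_test = 344.15 K, T_serv = 299.15 K
Ea/R = 98 / 0.008314 = 11787.35
AF = exp(11787.35 * (1/299.15 - 1/344.15))
= 172.81

172.81


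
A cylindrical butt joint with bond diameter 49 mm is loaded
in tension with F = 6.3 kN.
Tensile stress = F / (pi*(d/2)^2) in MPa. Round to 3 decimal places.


Area = pi * (49/2)^2 = 1885.7410 mm^2
Stress = 6.3*1000 / 1885.7410
= 3.341 MPa

3.341


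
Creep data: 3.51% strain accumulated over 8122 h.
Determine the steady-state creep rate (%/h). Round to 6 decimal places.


Rate = 3.51 / 8122 = 0.000432 %/h

0.000432


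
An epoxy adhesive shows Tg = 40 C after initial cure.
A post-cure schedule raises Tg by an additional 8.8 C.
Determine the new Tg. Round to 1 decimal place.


New Tg = 40 + 8.8
= 48.8 C

48.8


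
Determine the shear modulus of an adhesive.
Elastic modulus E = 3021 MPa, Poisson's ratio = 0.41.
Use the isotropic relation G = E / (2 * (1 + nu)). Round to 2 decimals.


G = 3021 / (2*(1+0.41)) = 3021 / 2.82
= 1071.28 MPa

1071.28


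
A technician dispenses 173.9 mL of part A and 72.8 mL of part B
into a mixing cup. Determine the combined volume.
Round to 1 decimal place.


Combined volume = 173.9 + 72.8
= 246.7 mL

246.7


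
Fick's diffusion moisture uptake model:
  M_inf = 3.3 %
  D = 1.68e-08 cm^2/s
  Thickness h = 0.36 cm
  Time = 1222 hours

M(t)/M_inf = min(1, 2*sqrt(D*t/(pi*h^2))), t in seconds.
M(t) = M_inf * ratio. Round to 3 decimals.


t_sec = 1222 * 3600 = 4399200
ratio = 2*sqrt(1.68e-08*4399200/(pi*0.36^2))
= min(1, 0.852107)
= 0.852107
M(t) = 3.3 * 0.852107 = 2.812 %

2.812


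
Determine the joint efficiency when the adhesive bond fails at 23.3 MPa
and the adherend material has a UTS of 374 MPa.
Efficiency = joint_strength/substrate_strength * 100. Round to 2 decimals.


Joint efficiency = 23.3 / 374 * 100
= 6.23%

6.23


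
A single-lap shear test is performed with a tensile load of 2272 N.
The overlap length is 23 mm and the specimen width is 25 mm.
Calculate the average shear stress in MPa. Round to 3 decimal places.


Shear stress = F / (overlap * width)
= 2272 / (23 * 25)
= 2272 / 575
= 3.951 MPa

3.951


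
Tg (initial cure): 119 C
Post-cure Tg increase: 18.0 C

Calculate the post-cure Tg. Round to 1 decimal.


Post-cure Tg = 119 + 18.0 = 137.0 C

137.0


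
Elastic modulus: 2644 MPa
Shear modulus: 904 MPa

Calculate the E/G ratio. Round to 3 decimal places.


E / G = 2644 / 904 = 2.925

2.925


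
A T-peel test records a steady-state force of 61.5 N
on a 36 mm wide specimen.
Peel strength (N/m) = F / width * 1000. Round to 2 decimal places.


Peel strength = 61.5 / 36 * 1000
= 1708.33 N/m

1708.33


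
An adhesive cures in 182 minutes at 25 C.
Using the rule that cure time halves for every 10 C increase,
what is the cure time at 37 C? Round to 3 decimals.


Factor = 2^((37 - 25) / 10) = 2.2974
Cure time = 182 / 2.2974
= 79.220 minutes

79.220


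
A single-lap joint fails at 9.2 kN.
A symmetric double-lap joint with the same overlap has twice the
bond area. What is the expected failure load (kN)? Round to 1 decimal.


Double-lap load = 2 * 9.2 = 18.4 kN

18.4


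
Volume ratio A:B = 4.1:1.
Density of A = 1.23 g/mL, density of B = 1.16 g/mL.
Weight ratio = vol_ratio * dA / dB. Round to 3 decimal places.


Wt ratio = 4.1 * 1.23 / 1.16
= 4.347

4.347


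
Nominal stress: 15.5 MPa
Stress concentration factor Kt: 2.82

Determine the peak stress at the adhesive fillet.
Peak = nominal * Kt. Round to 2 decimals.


Peak stress = 15.5 * 2.82
= 43.71 MPa

43.71


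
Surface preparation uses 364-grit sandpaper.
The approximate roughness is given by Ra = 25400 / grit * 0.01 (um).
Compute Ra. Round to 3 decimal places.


Ra = 25400 / 364 * 0.01
= 254 / 364
= 0.698 um

0.698


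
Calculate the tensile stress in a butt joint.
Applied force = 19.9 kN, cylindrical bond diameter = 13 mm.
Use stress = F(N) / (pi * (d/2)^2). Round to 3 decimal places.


A = pi * 6.5^2 = 132.7323 mm^2
sigma = 19900.0 / 132.7323 = 149.926 MPa

149.926


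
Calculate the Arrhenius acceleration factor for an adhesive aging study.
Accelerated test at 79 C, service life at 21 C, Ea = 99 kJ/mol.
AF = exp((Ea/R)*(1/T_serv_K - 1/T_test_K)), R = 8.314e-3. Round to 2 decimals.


T_test = 352.15 K, T_serv = 294.15 K
Ea/R = 99 / 0.008314 = 11907.63
AF = exp(11907.63 * (1/294.15 - 1/352.15))
= 786.35

786.35


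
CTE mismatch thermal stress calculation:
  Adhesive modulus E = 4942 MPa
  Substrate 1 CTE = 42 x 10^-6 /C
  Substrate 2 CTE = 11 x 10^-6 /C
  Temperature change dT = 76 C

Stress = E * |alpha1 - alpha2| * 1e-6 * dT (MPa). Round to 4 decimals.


delta_alpha = |42 - 11| = 31 x 10^-6/C
Stress = 4942 * 31e-6 * 76
= 11.6434 MPa

11.6434


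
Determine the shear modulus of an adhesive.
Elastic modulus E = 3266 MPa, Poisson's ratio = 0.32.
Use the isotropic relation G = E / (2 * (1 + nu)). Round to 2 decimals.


G = 3266 / (2*(1+0.32)) = 3266 / 2.64
= 1237.12 MPa

1237.12


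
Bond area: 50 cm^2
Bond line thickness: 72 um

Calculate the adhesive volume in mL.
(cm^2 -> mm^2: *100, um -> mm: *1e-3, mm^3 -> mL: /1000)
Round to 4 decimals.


V = 50*100 * 72*1e-3 / 1000
= 0.3600 mL

0.3600


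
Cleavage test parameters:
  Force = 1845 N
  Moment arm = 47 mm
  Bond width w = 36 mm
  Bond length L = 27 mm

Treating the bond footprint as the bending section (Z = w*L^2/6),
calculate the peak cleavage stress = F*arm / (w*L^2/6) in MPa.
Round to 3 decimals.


M = 1845 * 47 = 86715 N*mm
Z = 36 * 27^2 / 6 = 26244 / 6 mm^3
sigma = M / Z = 6 * 86715 / 26244 = 520290 / 26244
= 19.825 MPa

19.825


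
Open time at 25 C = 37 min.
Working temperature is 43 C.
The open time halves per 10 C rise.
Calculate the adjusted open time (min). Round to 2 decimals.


factor = 2^((43 - 25) / 10) = 3.4822
ot = 37 / 3.4822 = 10.63 min

10.63


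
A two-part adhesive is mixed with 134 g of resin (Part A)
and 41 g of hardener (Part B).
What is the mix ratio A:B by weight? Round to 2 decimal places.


Mix ratio = mass_A / mass_B
= 134 / 41
= 3.27

3.27


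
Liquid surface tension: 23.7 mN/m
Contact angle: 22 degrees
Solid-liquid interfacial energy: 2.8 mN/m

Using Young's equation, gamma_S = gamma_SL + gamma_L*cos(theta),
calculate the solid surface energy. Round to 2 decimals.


gamma_S = 2.8 + 23.7 * cos(22)
= 24.77 mN/m

24.77


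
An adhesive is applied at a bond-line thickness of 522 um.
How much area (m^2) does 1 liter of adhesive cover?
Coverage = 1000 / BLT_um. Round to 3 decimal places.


Coverage = 1000 / 522 = 1.916 m^2

1.916


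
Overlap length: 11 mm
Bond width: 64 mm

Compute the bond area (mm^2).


Bond area = 11 * 64 = 704 mm^2

704


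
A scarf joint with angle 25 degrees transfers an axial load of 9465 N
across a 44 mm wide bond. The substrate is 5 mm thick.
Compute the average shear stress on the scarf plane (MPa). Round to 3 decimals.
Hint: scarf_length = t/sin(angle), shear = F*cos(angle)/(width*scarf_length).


scarf_length = 5 / sin(25 deg) = 11.8310 mm
cos(25 deg) = 0.906308
shear stress = 9465 * 0.906308 / (44 * 11.8310)
= 16.479 MPa

16.479


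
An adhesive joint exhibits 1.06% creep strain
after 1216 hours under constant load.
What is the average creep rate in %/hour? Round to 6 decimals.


Creep rate = strain / time
= 1.06 / 1216
= 0.000872 %/h

0.000872


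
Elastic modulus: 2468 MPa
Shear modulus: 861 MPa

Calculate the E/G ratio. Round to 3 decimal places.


E / G = 2468 / 861 = 2.866

2.866


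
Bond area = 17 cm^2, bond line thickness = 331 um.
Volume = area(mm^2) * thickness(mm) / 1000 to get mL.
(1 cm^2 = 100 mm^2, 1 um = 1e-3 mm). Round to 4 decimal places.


area_mm2 = 17 * 100 = 1700
blt_mm = 331 * 1e-3 = 0.331
vol_mm3 = 1700 * 0.331 = 562.7
vol_mL = 562.7 / 1000 = 0.5627 mL

0.5627


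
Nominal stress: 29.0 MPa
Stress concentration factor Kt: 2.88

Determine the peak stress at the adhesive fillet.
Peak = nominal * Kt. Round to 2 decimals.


Peak stress = 29.0 * 2.88
= 83.52 MPa

83.52


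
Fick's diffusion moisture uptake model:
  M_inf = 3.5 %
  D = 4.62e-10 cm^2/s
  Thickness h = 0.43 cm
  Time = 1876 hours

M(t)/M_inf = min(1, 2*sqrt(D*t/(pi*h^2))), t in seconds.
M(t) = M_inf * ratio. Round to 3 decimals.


t_sec = 1876 * 3600 = 6753600
ratio = 2*sqrt(4.62e-10*6753600/(pi*0.43^2))
= min(1, 0.146580)
= 0.146580
M(t) = 3.5 * 0.146580 = 0.513 %

0.513


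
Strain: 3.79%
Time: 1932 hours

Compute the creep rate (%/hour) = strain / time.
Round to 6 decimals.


Creep rate = 3.79 / 1932
= 0.001962 %/h

0.001962


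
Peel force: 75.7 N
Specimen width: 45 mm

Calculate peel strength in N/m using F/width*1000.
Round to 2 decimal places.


Peel strength = 75.7 / 45 * 1000 = 1682.22 N/m

1682.22


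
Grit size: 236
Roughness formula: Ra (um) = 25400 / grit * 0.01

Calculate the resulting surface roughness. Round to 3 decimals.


Ra = 25400 / 236 * 0.01
= 1.076 um

1.076


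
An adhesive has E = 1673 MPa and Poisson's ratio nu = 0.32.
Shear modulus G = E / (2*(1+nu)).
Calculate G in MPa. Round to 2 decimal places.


G = 1673 / (2*(1+0.32))
= 1673 / 2.64
= 633.71 MPa

633.71


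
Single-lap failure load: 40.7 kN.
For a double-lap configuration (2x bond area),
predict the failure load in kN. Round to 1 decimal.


Failure load = 40.7 * 2 = 81.4 kN

81.4


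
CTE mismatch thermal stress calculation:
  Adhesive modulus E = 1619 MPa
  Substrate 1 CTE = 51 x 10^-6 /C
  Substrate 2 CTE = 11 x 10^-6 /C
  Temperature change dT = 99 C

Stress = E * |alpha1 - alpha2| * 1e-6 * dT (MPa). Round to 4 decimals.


delta_alpha = |51 - 11| = 40 x 10^-6/C
Stress = 1619 * 40e-6 * 99
= 6.4112 MPa

6.4112


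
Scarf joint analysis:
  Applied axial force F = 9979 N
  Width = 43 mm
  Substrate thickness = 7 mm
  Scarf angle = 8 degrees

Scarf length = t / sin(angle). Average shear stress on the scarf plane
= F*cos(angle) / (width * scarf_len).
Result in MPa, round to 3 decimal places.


Scarf length = 7 / sin(8 deg) = 50.2971 mm
cos(8 deg) = 0.990268
Shear = 9979 * 0.990268 / (43 * 50.2971)
= 4.569 MPa

4.569


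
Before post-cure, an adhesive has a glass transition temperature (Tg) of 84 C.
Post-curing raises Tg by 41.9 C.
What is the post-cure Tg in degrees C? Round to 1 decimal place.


Tg_post = Tg_base + delta_Tg
= 84 + 41.9
= 125.9 C

125.9
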